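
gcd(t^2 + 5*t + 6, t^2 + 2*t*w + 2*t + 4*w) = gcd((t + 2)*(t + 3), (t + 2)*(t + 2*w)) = t + 2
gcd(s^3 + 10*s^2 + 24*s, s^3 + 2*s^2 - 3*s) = s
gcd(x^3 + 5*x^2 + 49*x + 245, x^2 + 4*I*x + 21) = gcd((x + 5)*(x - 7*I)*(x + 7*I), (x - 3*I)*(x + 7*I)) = x + 7*I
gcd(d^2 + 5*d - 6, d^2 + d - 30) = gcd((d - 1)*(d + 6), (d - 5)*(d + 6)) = d + 6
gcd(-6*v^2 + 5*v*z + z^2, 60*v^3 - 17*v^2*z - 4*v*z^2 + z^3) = 1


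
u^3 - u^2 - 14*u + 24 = (u - 3)*(u - 2)*(u + 4)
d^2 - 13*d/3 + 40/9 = (d - 8/3)*(d - 5/3)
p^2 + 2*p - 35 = (p - 5)*(p + 7)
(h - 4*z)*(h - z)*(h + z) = h^3 - 4*h^2*z - h*z^2 + 4*z^3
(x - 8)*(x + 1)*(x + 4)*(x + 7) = x^4 + 4*x^3 - 57*x^2 - 284*x - 224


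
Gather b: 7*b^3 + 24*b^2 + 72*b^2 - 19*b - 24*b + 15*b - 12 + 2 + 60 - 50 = 7*b^3 + 96*b^2 - 28*b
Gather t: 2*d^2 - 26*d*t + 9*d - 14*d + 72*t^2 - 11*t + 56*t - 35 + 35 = 2*d^2 - 5*d + 72*t^2 + t*(45 - 26*d)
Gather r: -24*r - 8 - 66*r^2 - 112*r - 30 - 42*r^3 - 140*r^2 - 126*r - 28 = -42*r^3 - 206*r^2 - 262*r - 66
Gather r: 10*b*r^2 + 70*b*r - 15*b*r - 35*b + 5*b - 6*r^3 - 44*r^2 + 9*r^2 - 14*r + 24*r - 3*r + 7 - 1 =-30*b - 6*r^3 + r^2*(10*b - 35) + r*(55*b + 7) + 6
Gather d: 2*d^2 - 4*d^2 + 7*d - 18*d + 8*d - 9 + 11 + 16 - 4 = -2*d^2 - 3*d + 14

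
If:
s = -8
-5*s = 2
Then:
No Solution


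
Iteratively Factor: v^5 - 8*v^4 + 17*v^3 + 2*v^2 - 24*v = (v + 1)*(v^4 - 9*v^3 + 26*v^2 - 24*v) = (v - 3)*(v + 1)*(v^3 - 6*v^2 + 8*v) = (v - 3)*(v - 2)*(v + 1)*(v^2 - 4*v) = (v - 4)*(v - 3)*(v - 2)*(v + 1)*(v)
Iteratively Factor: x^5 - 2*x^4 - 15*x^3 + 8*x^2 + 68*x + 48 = (x + 2)*(x^4 - 4*x^3 - 7*x^2 + 22*x + 24) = (x + 2)^2*(x^3 - 6*x^2 + 5*x + 12) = (x + 1)*(x + 2)^2*(x^2 - 7*x + 12) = (x - 3)*(x + 1)*(x + 2)^2*(x - 4)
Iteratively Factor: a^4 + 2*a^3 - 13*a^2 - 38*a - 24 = (a - 4)*(a^3 + 6*a^2 + 11*a + 6) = (a - 4)*(a + 2)*(a^2 + 4*a + 3) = (a - 4)*(a + 2)*(a + 3)*(a + 1)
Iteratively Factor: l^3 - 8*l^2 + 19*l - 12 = (l - 4)*(l^2 - 4*l + 3) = (l - 4)*(l - 3)*(l - 1)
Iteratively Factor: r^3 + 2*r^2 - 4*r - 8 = (r - 2)*(r^2 + 4*r + 4) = (r - 2)*(r + 2)*(r + 2)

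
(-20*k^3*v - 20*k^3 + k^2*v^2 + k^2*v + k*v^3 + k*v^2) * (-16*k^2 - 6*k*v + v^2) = 320*k^5*v + 320*k^5 + 104*k^4*v^2 + 104*k^4*v - 42*k^3*v^3 - 42*k^3*v^2 - 5*k^2*v^4 - 5*k^2*v^3 + k*v^5 + k*v^4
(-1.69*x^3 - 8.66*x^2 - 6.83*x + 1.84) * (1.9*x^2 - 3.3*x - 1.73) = -3.211*x^5 - 10.877*x^4 + 18.5247*x^3 + 41.0168*x^2 + 5.7439*x - 3.1832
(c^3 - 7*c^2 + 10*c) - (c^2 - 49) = c^3 - 8*c^2 + 10*c + 49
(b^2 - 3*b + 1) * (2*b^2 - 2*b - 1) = 2*b^4 - 8*b^3 + 7*b^2 + b - 1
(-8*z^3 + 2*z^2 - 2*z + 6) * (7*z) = -56*z^4 + 14*z^3 - 14*z^2 + 42*z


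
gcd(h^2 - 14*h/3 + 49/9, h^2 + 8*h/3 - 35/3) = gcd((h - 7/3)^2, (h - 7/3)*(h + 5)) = h - 7/3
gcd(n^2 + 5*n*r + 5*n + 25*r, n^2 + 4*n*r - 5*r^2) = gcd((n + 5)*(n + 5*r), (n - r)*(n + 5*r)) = n + 5*r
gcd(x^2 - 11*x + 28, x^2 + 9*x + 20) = 1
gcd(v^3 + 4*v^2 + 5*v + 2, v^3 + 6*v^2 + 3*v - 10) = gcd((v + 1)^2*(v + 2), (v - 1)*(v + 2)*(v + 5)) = v + 2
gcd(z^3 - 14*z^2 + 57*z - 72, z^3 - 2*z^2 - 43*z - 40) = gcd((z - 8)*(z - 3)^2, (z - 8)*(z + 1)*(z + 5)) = z - 8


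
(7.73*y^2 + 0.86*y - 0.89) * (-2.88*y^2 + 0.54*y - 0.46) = -22.2624*y^4 + 1.6974*y^3 - 0.5282*y^2 - 0.8762*y + 0.4094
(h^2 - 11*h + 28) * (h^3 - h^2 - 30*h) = h^5 - 12*h^4 + 9*h^3 + 302*h^2 - 840*h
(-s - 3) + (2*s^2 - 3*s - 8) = 2*s^2 - 4*s - 11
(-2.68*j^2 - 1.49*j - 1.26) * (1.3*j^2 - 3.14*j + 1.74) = -3.484*j^4 + 6.4782*j^3 - 1.6226*j^2 + 1.3638*j - 2.1924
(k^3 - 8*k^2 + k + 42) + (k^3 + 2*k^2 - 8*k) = 2*k^3 - 6*k^2 - 7*k + 42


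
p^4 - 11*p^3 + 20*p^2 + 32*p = p*(p - 8)*(p - 4)*(p + 1)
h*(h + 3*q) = h^2 + 3*h*q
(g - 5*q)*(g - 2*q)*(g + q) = g^3 - 6*g^2*q + 3*g*q^2 + 10*q^3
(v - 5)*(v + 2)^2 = v^3 - v^2 - 16*v - 20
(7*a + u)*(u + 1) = 7*a*u + 7*a + u^2 + u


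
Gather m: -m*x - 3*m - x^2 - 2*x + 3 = m*(-x - 3) - x^2 - 2*x + 3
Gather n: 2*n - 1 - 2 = 2*n - 3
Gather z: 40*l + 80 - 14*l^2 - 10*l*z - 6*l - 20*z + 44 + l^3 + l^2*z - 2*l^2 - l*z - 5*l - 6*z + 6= l^3 - 16*l^2 + 29*l + z*(l^2 - 11*l - 26) + 130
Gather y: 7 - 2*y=7 - 2*y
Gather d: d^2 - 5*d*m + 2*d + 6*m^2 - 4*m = d^2 + d*(2 - 5*m) + 6*m^2 - 4*m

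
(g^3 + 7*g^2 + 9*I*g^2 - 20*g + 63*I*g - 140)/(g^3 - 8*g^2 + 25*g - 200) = (g^2 + g*(7 + 4*I) + 28*I)/(g^2 - g*(8 + 5*I) + 40*I)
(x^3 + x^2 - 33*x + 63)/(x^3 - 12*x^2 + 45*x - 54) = (x + 7)/(x - 6)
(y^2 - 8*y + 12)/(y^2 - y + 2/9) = 9*(y^2 - 8*y + 12)/(9*y^2 - 9*y + 2)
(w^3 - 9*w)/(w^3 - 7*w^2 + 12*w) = (w + 3)/(w - 4)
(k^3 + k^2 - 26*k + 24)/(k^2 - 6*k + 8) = (k^2 + 5*k - 6)/(k - 2)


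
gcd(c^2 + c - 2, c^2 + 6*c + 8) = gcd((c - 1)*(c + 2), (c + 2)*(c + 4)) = c + 2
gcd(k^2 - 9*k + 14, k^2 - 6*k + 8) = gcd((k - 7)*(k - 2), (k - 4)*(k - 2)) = k - 2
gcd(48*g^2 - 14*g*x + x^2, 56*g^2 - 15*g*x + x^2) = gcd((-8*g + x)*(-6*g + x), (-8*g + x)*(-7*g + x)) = -8*g + x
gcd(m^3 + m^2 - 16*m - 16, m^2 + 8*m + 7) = m + 1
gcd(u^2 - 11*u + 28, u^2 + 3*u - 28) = u - 4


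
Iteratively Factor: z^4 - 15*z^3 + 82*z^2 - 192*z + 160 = (z - 2)*(z^3 - 13*z^2 + 56*z - 80) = (z - 4)*(z - 2)*(z^2 - 9*z + 20) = (z - 5)*(z - 4)*(z - 2)*(z - 4)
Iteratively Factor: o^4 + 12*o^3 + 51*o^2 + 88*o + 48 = (o + 3)*(o^3 + 9*o^2 + 24*o + 16) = (o + 3)*(o + 4)*(o^2 + 5*o + 4) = (o + 3)*(o + 4)^2*(o + 1)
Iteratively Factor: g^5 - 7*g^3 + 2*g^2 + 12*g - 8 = (g - 2)*(g^4 + 2*g^3 - 3*g^2 - 4*g + 4) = (g - 2)*(g + 2)*(g^3 - 3*g + 2) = (g - 2)*(g + 2)^2*(g^2 - 2*g + 1) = (g - 2)*(g - 1)*(g + 2)^2*(g - 1)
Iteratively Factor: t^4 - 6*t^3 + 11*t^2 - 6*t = (t)*(t^3 - 6*t^2 + 11*t - 6) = t*(t - 3)*(t^2 - 3*t + 2) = t*(t - 3)*(t - 1)*(t - 2)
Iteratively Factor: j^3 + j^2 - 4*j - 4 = (j + 1)*(j^2 - 4) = (j - 2)*(j + 1)*(j + 2)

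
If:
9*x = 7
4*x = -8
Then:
No Solution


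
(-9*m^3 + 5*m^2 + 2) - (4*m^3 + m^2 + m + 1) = -13*m^3 + 4*m^2 - m + 1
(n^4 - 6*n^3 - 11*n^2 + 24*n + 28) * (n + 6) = n^5 - 47*n^3 - 42*n^2 + 172*n + 168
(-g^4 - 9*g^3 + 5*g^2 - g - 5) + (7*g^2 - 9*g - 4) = -g^4 - 9*g^3 + 12*g^2 - 10*g - 9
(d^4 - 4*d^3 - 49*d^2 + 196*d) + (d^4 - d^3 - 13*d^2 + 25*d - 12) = 2*d^4 - 5*d^3 - 62*d^2 + 221*d - 12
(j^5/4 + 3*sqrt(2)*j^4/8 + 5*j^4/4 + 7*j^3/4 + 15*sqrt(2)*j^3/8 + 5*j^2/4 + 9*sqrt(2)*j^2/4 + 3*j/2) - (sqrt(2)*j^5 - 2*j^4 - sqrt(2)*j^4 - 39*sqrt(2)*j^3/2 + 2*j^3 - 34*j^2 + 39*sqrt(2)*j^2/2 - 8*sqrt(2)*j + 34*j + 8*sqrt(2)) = -sqrt(2)*j^5 + j^5/4 + 11*sqrt(2)*j^4/8 + 13*j^4/4 - j^3/4 + 171*sqrt(2)*j^3/8 - 69*sqrt(2)*j^2/4 + 141*j^2/4 - 65*j/2 + 8*sqrt(2)*j - 8*sqrt(2)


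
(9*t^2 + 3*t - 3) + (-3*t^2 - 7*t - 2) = 6*t^2 - 4*t - 5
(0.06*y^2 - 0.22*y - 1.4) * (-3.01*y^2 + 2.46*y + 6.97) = -0.1806*y^4 + 0.8098*y^3 + 4.091*y^2 - 4.9774*y - 9.758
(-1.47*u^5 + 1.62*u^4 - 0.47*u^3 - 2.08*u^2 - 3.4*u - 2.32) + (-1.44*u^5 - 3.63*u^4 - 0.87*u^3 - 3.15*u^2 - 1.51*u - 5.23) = -2.91*u^5 - 2.01*u^4 - 1.34*u^3 - 5.23*u^2 - 4.91*u - 7.55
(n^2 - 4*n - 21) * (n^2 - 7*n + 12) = n^4 - 11*n^3 + 19*n^2 + 99*n - 252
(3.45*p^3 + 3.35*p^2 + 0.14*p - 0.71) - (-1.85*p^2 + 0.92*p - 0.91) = 3.45*p^3 + 5.2*p^2 - 0.78*p + 0.2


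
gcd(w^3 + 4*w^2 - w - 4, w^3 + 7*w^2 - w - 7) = w^2 - 1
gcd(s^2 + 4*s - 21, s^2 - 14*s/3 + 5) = s - 3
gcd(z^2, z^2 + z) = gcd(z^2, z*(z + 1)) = z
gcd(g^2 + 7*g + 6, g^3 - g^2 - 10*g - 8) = g + 1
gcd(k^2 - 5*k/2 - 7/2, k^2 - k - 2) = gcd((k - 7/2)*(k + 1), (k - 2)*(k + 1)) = k + 1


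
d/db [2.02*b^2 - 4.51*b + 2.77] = 4.04*b - 4.51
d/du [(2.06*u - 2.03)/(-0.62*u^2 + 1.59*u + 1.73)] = (1.2772*u^2 - 2.5172*u + 6.7915)/(0.3844*u^4 - 1.9716*u^3 + 0.3829*u^2 + 5.5014*u + 2.9929)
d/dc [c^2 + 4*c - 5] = 2*c + 4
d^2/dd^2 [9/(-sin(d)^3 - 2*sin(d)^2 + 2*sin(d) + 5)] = 9*(9*sin(d)^6 + 22*sin(d)^5 + sin(d)^3 + 32*sin(d)^2 - 16*sin(d) - 28)/(sin(d)^3 + 2*sin(d)^2 - 2*sin(d) - 5)^3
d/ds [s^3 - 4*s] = 3*s^2 - 4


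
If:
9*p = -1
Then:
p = -1/9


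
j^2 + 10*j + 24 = (j + 4)*(j + 6)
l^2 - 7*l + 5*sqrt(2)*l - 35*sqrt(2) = (l - 7)*(l + 5*sqrt(2))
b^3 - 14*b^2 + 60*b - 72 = (b - 6)^2*(b - 2)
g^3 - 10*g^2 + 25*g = g*(g - 5)^2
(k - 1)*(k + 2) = k^2 + k - 2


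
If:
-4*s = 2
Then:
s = -1/2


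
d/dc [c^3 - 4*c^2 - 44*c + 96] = 3*c^2 - 8*c - 44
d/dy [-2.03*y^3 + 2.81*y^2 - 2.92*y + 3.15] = -6.09*y^2 + 5.62*y - 2.92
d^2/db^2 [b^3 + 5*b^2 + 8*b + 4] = 6*b + 10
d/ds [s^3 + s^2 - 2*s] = 3*s^2 + 2*s - 2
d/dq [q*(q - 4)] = 2*q - 4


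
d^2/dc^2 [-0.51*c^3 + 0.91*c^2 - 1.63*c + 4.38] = 1.82 - 3.06*c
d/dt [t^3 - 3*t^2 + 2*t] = 3*t^2 - 6*t + 2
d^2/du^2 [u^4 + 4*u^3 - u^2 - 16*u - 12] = 12*u^2 + 24*u - 2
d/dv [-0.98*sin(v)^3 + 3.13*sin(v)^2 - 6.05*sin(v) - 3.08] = (-2.94*sin(v)^2 + 6.26*sin(v) - 6.05)*cos(v)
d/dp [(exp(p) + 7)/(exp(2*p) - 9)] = (-2*(exp(p) + 7)*exp(p) + exp(2*p) - 9)*exp(p)/(exp(2*p) - 9)^2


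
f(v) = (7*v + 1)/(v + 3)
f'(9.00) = 0.14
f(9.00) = 5.33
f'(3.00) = 0.56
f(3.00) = 3.67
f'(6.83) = 0.21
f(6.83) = 4.97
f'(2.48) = 0.67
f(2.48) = 3.35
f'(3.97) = 0.41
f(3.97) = 4.13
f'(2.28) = 0.72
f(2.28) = 3.21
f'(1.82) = 0.86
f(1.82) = 2.85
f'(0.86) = 1.34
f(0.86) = 1.82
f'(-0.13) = 2.43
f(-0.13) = 0.03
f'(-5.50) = 3.20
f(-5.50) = 15.00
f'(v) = 7/(v + 3) - (7*v + 1)/(v + 3)^2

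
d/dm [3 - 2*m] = -2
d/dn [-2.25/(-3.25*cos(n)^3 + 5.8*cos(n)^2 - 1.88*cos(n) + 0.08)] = (21.9375*cos(n)^2 - 26.1*cos(n) + 4.23)*sin(n)/(3.25*cos(n)^3 - 5.8*cos(n)^2 + 1.88*cos(n) - 0.08)^2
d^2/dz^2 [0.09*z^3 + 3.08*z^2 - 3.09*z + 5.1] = 0.54*z + 6.16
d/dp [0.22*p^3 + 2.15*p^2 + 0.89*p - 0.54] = 0.66*p^2 + 4.3*p + 0.89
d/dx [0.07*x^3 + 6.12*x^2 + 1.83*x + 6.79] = 0.21*x^2 + 12.24*x + 1.83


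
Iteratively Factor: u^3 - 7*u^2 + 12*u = (u - 3)*(u^2 - 4*u) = (u - 4)*(u - 3)*(u)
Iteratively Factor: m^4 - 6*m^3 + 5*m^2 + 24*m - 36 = (m - 2)*(m^3 - 4*m^2 - 3*m + 18) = (m - 3)*(m - 2)*(m^2 - m - 6) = (m - 3)^2*(m - 2)*(m + 2)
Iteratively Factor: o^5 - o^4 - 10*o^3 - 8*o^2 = (o + 2)*(o^4 - 3*o^3 - 4*o^2) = o*(o + 2)*(o^3 - 3*o^2 - 4*o) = o^2*(o + 2)*(o^2 - 3*o - 4) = o^2*(o + 1)*(o + 2)*(o - 4)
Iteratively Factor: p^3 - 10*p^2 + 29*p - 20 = (p - 5)*(p^2 - 5*p + 4) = (p - 5)*(p - 1)*(p - 4)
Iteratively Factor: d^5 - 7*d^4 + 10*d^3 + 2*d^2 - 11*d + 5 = (d - 1)*(d^4 - 6*d^3 + 4*d^2 + 6*d - 5) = (d - 1)*(d + 1)*(d^3 - 7*d^2 + 11*d - 5) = (d - 1)^2*(d + 1)*(d^2 - 6*d + 5) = (d - 5)*(d - 1)^2*(d + 1)*(d - 1)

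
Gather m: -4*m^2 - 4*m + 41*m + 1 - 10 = -4*m^2 + 37*m - 9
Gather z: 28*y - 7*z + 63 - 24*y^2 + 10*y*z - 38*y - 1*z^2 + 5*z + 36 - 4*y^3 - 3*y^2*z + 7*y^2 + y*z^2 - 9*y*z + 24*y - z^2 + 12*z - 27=-4*y^3 - 17*y^2 + 14*y + z^2*(y - 2) + z*(-3*y^2 + y + 10) + 72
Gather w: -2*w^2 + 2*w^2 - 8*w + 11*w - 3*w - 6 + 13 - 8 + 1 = 0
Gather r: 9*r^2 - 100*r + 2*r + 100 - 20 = 9*r^2 - 98*r + 80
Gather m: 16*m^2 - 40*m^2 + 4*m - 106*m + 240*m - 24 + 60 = -24*m^2 + 138*m + 36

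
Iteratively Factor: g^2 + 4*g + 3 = (g + 3)*(g + 1)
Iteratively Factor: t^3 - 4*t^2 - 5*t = (t + 1)*(t^2 - 5*t) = (t - 5)*(t + 1)*(t)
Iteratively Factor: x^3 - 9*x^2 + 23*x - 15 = (x - 1)*(x^2 - 8*x + 15) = (x - 5)*(x - 1)*(x - 3)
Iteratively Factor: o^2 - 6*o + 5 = (o - 1)*(o - 5)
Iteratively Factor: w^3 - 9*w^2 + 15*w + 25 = (w - 5)*(w^2 - 4*w - 5) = (w - 5)*(w + 1)*(w - 5)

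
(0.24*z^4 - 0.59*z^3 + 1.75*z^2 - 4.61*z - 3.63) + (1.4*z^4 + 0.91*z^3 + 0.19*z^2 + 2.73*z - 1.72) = 1.64*z^4 + 0.32*z^3 + 1.94*z^2 - 1.88*z - 5.35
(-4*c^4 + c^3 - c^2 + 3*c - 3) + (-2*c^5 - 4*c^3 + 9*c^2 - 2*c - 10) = -2*c^5 - 4*c^4 - 3*c^3 + 8*c^2 + c - 13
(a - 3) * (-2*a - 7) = -2*a^2 - a + 21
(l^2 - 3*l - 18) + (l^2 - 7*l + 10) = 2*l^2 - 10*l - 8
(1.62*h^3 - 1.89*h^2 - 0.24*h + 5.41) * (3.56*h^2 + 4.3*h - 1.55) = 5.7672*h^5 + 0.2376*h^4 - 11.4924*h^3 + 21.1571*h^2 + 23.635*h - 8.3855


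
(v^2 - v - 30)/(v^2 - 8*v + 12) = (v + 5)/(v - 2)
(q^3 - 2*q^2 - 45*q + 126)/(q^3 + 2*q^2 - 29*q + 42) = (q - 6)/(q - 2)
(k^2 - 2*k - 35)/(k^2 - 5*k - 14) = (k + 5)/(k + 2)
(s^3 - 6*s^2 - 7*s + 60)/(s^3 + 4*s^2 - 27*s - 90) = (s - 4)/(s + 6)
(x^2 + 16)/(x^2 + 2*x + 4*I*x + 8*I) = (x - 4*I)/(x + 2)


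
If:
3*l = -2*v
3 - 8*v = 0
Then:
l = -1/4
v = 3/8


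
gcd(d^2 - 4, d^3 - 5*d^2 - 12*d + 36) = d - 2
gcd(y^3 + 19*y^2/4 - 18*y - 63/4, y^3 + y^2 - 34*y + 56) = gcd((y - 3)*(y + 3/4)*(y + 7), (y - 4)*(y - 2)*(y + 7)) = y + 7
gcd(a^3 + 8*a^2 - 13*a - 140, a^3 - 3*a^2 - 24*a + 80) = a^2 + a - 20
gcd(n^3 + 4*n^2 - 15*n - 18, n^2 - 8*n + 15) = n - 3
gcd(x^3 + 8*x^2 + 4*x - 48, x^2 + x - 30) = x + 6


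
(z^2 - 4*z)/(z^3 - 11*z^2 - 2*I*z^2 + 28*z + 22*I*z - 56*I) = z/(z^2 - z*(7 + 2*I) + 14*I)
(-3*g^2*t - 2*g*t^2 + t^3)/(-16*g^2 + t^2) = t*(3*g^2 + 2*g*t - t^2)/(16*g^2 - t^2)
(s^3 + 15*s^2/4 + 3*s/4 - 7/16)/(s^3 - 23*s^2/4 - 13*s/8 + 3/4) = (s + 7/2)/(s - 6)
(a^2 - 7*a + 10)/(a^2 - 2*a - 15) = (a - 2)/(a + 3)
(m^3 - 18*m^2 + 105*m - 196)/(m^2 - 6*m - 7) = (m^2 - 11*m + 28)/(m + 1)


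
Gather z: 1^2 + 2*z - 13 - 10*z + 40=28 - 8*z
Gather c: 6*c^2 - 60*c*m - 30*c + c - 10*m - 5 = 6*c^2 + c*(-60*m - 29) - 10*m - 5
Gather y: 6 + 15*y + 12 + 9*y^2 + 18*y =9*y^2 + 33*y + 18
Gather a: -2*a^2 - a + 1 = -2*a^2 - a + 1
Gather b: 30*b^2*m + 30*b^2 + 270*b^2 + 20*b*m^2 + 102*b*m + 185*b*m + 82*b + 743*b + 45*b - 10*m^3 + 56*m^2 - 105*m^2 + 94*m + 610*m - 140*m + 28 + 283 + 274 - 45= b^2*(30*m + 300) + b*(20*m^2 + 287*m + 870) - 10*m^3 - 49*m^2 + 564*m + 540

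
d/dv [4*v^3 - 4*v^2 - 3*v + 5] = 12*v^2 - 8*v - 3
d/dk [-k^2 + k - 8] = 1 - 2*k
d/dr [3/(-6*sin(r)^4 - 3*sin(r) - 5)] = 9*(8*sin(r)^3 + 1)*cos(r)/(6*sin(r)^4 + 3*sin(r) + 5)^2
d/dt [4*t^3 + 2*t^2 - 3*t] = 12*t^2 + 4*t - 3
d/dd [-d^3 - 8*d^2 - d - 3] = -3*d^2 - 16*d - 1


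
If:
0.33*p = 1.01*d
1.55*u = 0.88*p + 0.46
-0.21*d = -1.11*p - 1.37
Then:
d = -0.43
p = -1.32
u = -0.45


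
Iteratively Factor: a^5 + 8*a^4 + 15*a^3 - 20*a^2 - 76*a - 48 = (a + 2)*(a^4 + 6*a^3 + 3*a^2 - 26*a - 24) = (a + 2)*(a + 3)*(a^3 + 3*a^2 - 6*a - 8) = (a + 2)*(a + 3)*(a + 4)*(a^2 - a - 2) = (a - 2)*(a + 2)*(a + 3)*(a + 4)*(a + 1)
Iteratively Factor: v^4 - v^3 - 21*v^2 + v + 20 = (v - 5)*(v^3 + 4*v^2 - v - 4) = (v - 5)*(v + 1)*(v^2 + 3*v - 4) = (v - 5)*(v - 1)*(v + 1)*(v + 4)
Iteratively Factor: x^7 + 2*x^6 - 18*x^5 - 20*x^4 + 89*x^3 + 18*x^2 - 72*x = (x - 3)*(x^6 + 5*x^5 - 3*x^4 - 29*x^3 + 2*x^2 + 24*x) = x*(x - 3)*(x^5 + 5*x^4 - 3*x^3 - 29*x^2 + 2*x + 24) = x*(x - 3)*(x + 4)*(x^4 + x^3 - 7*x^2 - x + 6) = x*(x - 3)*(x - 1)*(x + 4)*(x^3 + 2*x^2 - 5*x - 6) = x*(x - 3)*(x - 2)*(x - 1)*(x + 4)*(x^2 + 4*x + 3) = x*(x - 3)*(x - 2)*(x - 1)*(x + 3)*(x + 4)*(x + 1)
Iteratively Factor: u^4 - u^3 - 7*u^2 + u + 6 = (u + 1)*(u^3 - 2*u^2 - 5*u + 6) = (u - 1)*(u + 1)*(u^2 - u - 6) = (u - 1)*(u + 1)*(u + 2)*(u - 3)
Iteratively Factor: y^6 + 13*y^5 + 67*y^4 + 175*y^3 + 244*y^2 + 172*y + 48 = (y + 1)*(y^5 + 12*y^4 + 55*y^3 + 120*y^2 + 124*y + 48) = (y + 1)*(y + 2)*(y^4 + 10*y^3 + 35*y^2 + 50*y + 24) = (y + 1)*(y + 2)*(y + 4)*(y^3 + 6*y^2 + 11*y + 6) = (y + 1)*(y + 2)^2*(y + 4)*(y^2 + 4*y + 3) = (y + 1)^2*(y + 2)^2*(y + 4)*(y + 3)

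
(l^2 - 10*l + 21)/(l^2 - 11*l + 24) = (l - 7)/(l - 8)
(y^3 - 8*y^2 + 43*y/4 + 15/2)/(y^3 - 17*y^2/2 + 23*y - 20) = (y^2 - 11*y/2 - 3)/(y^2 - 6*y + 8)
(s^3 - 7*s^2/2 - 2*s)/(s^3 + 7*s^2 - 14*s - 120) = s*(2*s + 1)/(2*(s^2 + 11*s + 30))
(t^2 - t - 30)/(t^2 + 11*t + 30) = (t - 6)/(t + 6)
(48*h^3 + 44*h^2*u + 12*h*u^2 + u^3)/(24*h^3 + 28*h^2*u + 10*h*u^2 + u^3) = (4*h + u)/(2*h + u)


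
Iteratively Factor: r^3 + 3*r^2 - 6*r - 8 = (r + 1)*(r^2 + 2*r - 8) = (r - 2)*(r + 1)*(r + 4)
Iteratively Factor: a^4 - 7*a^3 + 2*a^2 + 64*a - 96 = (a - 2)*(a^3 - 5*a^2 - 8*a + 48) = (a - 4)*(a - 2)*(a^2 - a - 12) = (a - 4)^2*(a - 2)*(a + 3)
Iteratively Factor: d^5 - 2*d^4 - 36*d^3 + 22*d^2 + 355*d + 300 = (d + 3)*(d^4 - 5*d^3 - 21*d^2 + 85*d + 100) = (d - 5)*(d + 3)*(d^3 - 21*d - 20) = (d - 5)^2*(d + 3)*(d^2 + 5*d + 4) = (d - 5)^2*(d + 3)*(d + 4)*(d + 1)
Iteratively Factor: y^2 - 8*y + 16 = (y - 4)*(y - 4)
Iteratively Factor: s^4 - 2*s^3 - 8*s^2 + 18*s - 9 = (s + 3)*(s^3 - 5*s^2 + 7*s - 3) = (s - 3)*(s + 3)*(s^2 - 2*s + 1) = (s - 3)*(s - 1)*(s + 3)*(s - 1)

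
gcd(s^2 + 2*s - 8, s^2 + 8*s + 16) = s + 4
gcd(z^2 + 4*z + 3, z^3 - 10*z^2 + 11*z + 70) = 1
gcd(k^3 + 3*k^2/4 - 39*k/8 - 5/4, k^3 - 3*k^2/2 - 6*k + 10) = k^2 + k/2 - 5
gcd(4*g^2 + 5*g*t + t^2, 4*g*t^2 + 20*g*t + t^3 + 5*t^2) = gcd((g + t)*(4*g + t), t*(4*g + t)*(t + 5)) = 4*g + t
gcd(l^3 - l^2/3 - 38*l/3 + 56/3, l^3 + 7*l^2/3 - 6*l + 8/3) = l + 4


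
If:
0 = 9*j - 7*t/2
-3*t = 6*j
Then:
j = 0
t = 0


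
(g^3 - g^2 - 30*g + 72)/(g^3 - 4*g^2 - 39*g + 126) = (g - 4)/(g - 7)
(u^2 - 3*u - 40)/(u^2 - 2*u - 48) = (u + 5)/(u + 6)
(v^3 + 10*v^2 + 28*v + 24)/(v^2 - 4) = (v^2 + 8*v + 12)/(v - 2)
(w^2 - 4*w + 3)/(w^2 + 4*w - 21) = (w - 1)/(w + 7)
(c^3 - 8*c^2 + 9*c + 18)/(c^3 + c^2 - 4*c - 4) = (c^2 - 9*c + 18)/(c^2 - 4)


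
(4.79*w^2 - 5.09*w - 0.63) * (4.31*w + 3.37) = 20.6449*w^3 - 5.7956*w^2 - 19.8686*w - 2.1231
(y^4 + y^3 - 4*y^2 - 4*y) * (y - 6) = y^5 - 5*y^4 - 10*y^3 + 20*y^2 + 24*y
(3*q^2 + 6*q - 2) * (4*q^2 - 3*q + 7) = 12*q^4 + 15*q^3 - 5*q^2 + 48*q - 14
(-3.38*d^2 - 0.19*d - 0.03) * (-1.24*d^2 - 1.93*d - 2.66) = 4.1912*d^4 + 6.759*d^3 + 9.3947*d^2 + 0.5633*d + 0.0798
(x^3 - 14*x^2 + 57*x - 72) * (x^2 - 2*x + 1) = x^5 - 16*x^4 + 86*x^3 - 200*x^2 + 201*x - 72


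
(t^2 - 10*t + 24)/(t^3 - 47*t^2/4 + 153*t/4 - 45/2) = 4*(t - 4)/(4*t^2 - 23*t + 15)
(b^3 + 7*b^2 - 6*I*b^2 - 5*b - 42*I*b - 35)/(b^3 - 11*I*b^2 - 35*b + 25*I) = (b + 7)/(b - 5*I)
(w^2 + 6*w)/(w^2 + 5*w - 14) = w*(w + 6)/(w^2 + 5*w - 14)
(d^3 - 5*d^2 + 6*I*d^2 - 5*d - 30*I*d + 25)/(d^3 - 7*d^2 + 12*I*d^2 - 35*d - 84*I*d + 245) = (d^2 + d*(-5 + I) - 5*I)/(d^2 + 7*d*(-1 + I) - 49*I)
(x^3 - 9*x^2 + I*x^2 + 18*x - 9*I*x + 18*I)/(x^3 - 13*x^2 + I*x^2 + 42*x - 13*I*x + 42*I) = (x - 3)/(x - 7)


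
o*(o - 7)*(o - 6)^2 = o^4 - 19*o^3 + 120*o^2 - 252*o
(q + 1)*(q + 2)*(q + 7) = q^3 + 10*q^2 + 23*q + 14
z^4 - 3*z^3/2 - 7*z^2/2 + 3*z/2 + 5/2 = (z - 5/2)*(z - 1)*(z + 1)^2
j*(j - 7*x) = j^2 - 7*j*x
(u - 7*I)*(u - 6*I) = u^2 - 13*I*u - 42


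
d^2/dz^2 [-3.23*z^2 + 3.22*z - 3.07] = -6.46000000000000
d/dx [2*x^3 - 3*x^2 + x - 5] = 6*x^2 - 6*x + 1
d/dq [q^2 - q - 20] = 2*q - 1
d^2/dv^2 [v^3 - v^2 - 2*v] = 6*v - 2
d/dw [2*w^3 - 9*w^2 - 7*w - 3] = 6*w^2 - 18*w - 7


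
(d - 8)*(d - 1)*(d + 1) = d^3 - 8*d^2 - d + 8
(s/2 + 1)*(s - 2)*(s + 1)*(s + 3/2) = s^4/2 + 5*s^3/4 - 5*s^2/4 - 5*s - 3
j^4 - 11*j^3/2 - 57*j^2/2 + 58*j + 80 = (j - 8)*(j - 5/2)*(j + 1)*(j + 4)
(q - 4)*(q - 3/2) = q^2 - 11*q/2 + 6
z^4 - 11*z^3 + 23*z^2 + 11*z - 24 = (z - 8)*(z - 3)*(z - 1)*(z + 1)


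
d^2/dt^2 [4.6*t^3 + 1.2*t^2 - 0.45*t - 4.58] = 27.6*t + 2.4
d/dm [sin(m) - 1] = cos(m)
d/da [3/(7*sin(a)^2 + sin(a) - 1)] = -3*(14*sin(a) + 1)*cos(a)/(7*sin(a)^2 + sin(a) - 1)^2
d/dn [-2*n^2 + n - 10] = 1 - 4*n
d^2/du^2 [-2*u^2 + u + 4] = -4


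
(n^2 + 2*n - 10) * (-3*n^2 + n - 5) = -3*n^4 - 5*n^3 + 27*n^2 - 20*n + 50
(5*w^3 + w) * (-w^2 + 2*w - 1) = -5*w^5 + 10*w^4 - 6*w^3 + 2*w^2 - w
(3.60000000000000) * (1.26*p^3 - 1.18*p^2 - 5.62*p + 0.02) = 4.536*p^3 - 4.248*p^2 - 20.232*p + 0.072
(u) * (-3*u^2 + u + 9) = -3*u^3 + u^2 + 9*u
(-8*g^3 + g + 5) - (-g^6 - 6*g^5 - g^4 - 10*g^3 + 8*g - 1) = g^6 + 6*g^5 + g^4 + 2*g^3 - 7*g + 6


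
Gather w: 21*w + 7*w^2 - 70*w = 7*w^2 - 49*w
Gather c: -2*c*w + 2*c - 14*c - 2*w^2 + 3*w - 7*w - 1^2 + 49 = c*(-2*w - 12) - 2*w^2 - 4*w + 48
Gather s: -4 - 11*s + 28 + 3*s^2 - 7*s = 3*s^2 - 18*s + 24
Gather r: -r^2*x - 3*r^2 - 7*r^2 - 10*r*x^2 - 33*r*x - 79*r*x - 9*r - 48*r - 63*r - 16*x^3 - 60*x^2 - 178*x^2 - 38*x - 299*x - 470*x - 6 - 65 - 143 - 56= r^2*(-x - 10) + r*(-10*x^2 - 112*x - 120) - 16*x^3 - 238*x^2 - 807*x - 270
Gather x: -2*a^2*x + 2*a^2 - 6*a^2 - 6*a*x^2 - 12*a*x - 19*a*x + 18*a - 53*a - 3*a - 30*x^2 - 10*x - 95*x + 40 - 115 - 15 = -4*a^2 - 38*a + x^2*(-6*a - 30) + x*(-2*a^2 - 31*a - 105) - 90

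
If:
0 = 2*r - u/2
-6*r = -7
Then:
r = 7/6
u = 14/3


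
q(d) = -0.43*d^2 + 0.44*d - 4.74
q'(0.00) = 0.44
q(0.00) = -4.74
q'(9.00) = -7.30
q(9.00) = -35.61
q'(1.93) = -1.22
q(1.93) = -5.49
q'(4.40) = -3.34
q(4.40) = -11.13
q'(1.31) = -0.69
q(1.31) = -4.90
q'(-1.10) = 1.39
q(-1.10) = -5.74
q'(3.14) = -2.26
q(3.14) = -7.60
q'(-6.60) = 6.12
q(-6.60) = -26.37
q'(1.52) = -0.87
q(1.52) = -5.06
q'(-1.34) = 1.59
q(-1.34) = -6.10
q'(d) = 0.44 - 0.86*d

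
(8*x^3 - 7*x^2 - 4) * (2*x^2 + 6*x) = 16*x^5 + 34*x^4 - 42*x^3 - 8*x^2 - 24*x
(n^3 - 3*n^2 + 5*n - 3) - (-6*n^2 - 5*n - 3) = n^3 + 3*n^2 + 10*n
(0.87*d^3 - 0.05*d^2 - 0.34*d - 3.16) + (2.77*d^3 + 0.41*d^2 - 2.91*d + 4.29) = 3.64*d^3 + 0.36*d^2 - 3.25*d + 1.13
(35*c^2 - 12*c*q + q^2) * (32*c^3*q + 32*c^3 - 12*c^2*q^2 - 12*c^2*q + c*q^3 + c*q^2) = 1120*c^5*q + 1120*c^5 - 804*c^4*q^2 - 804*c^4*q + 211*c^3*q^3 + 211*c^3*q^2 - 24*c^2*q^4 - 24*c^2*q^3 + c*q^5 + c*q^4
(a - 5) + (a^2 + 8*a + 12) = a^2 + 9*a + 7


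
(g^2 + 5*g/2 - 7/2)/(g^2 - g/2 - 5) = (-2*g^2 - 5*g + 7)/(-2*g^2 + g + 10)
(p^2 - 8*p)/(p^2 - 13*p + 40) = p/(p - 5)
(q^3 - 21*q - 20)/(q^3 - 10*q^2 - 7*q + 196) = (q^2 - 4*q - 5)/(q^2 - 14*q + 49)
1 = 1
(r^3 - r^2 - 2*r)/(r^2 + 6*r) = (r^2 - r - 2)/(r + 6)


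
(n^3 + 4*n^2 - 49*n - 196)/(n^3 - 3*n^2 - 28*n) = (n + 7)/n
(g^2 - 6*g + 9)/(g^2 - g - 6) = (g - 3)/(g + 2)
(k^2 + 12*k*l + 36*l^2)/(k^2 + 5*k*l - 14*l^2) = (k^2 + 12*k*l + 36*l^2)/(k^2 + 5*k*l - 14*l^2)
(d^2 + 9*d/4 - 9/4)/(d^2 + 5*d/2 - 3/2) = (4*d - 3)/(2*(2*d - 1))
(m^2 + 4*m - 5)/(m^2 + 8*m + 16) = (m^2 + 4*m - 5)/(m^2 + 8*m + 16)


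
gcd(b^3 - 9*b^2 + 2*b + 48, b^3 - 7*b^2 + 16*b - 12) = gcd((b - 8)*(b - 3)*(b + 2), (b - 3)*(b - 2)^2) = b - 3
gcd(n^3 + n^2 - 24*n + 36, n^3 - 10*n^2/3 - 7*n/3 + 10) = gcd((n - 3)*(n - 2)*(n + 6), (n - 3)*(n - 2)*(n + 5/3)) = n^2 - 5*n + 6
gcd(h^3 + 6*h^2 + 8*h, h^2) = h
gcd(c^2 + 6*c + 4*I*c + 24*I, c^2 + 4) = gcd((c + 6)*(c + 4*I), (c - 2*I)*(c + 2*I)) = 1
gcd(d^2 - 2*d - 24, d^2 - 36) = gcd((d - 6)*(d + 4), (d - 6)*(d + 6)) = d - 6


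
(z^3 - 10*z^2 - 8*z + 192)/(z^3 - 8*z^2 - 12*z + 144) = (z - 8)/(z - 6)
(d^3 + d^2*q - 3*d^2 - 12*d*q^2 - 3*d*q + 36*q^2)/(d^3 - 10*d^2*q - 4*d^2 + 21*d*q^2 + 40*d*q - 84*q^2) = (-d^2 - 4*d*q + 3*d + 12*q)/(-d^2 + 7*d*q + 4*d - 28*q)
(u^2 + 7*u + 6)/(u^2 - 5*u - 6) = (u + 6)/(u - 6)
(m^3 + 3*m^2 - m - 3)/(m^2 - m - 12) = (m^2 - 1)/(m - 4)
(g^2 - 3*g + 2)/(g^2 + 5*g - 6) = (g - 2)/(g + 6)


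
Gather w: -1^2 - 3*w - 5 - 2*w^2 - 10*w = -2*w^2 - 13*w - 6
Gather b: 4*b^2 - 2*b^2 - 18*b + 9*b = 2*b^2 - 9*b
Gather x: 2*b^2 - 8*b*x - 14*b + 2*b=2*b^2 - 8*b*x - 12*b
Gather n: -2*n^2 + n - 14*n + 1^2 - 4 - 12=-2*n^2 - 13*n - 15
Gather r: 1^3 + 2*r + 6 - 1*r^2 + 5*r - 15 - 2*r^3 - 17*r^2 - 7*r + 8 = -2*r^3 - 18*r^2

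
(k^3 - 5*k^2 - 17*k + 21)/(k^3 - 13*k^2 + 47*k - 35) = (k + 3)/(k - 5)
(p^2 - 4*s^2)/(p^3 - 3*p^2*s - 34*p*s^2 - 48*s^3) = (p - 2*s)/(p^2 - 5*p*s - 24*s^2)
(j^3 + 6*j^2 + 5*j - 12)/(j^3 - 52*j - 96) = (-j^3 - 6*j^2 - 5*j + 12)/(-j^3 + 52*j + 96)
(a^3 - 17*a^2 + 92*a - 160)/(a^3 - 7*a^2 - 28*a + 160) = (a - 5)/(a + 5)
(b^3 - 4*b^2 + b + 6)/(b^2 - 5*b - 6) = (b^2 - 5*b + 6)/(b - 6)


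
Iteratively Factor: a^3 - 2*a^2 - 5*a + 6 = (a + 2)*(a^2 - 4*a + 3) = (a - 3)*(a + 2)*(a - 1)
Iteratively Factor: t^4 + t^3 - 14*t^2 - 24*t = (t + 3)*(t^3 - 2*t^2 - 8*t) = t*(t + 3)*(t^2 - 2*t - 8) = t*(t + 2)*(t + 3)*(t - 4)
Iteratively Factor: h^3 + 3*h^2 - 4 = (h + 2)*(h^2 + h - 2) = (h + 2)^2*(h - 1)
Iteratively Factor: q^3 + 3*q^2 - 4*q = (q + 4)*(q^2 - q) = q*(q + 4)*(q - 1)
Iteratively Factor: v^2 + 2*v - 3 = (v - 1)*(v + 3)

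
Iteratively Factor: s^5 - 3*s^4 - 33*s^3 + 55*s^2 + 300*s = (s)*(s^4 - 3*s^3 - 33*s^2 + 55*s + 300) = s*(s - 5)*(s^3 + 2*s^2 - 23*s - 60) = s*(s - 5)^2*(s^2 + 7*s + 12) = s*(s - 5)^2*(s + 4)*(s + 3)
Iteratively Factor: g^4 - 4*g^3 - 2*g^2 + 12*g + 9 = (g + 1)*(g^3 - 5*g^2 + 3*g + 9) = (g - 3)*(g + 1)*(g^2 - 2*g - 3) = (g - 3)^2*(g + 1)*(g + 1)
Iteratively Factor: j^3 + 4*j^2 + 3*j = (j + 1)*(j^2 + 3*j) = (j + 1)*(j + 3)*(j)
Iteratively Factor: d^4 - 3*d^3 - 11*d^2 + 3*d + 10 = (d - 1)*(d^3 - 2*d^2 - 13*d - 10) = (d - 1)*(d + 1)*(d^2 - 3*d - 10) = (d - 5)*(d - 1)*(d + 1)*(d + 2)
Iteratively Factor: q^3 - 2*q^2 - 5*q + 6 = (q - 1)*(q^2 - q - 6) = (q - 3)*(q - 1)*(q + 2)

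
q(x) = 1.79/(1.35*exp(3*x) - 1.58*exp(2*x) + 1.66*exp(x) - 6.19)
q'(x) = 1.79*(-4.05*exp(3*x) + 3.16*exp(2*x) - 1.66*exp(x))/(1.35*exp(3*x) - 1.58*exp(2*x) + 1.66*exp(x) - 6.19)^2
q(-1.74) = -0.30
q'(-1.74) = -0.01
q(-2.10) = -0.30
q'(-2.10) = -0.01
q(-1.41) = -0.31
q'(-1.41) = -0.01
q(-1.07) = -0.31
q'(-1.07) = -0.02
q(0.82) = 0.34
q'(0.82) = -2.28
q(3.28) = 0.00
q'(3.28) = -0.00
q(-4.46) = -0.29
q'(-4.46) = -0.00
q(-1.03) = -0.31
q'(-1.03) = -0.02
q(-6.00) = -0.29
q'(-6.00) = 0.00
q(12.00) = 0.00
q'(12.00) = 0.00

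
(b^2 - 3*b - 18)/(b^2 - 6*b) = (b + 3)/b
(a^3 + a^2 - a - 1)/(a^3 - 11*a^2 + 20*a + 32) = (a^2 - 1)/(a^2 - 12*a + 32)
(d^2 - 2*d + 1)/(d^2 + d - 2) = (d - 1)/(d + 2)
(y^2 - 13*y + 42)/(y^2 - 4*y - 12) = (y - 7)/(y + 2)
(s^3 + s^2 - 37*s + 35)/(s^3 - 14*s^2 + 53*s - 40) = (s + 7)/(s - 8)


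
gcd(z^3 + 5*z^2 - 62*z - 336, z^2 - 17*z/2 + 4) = z - 8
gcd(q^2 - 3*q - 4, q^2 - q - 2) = q + 1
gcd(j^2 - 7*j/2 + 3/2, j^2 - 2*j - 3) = j - 3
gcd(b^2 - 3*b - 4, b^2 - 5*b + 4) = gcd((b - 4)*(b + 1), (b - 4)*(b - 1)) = b - 4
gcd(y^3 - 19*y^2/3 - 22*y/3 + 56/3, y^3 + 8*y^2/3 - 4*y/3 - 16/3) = y^2 + 2*y/3 - 8/3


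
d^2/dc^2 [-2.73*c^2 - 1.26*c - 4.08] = -5.46000000000000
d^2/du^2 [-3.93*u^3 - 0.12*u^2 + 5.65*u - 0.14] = -23.58*u - 0.24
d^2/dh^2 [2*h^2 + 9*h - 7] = 4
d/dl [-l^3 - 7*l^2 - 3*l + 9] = -3*l^2 - 14*l - 3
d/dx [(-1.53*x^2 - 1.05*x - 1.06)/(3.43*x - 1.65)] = (-5.2479*x^2 + 5.049*x + 5.3683)/(11.7649*x^2 - 11.319*x + 2.7225)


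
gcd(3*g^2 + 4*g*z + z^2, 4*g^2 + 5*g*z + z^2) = g + z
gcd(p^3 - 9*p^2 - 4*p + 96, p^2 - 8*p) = p - 8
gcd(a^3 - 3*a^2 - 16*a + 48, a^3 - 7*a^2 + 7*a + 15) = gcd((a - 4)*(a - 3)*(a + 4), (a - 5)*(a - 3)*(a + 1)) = a - 3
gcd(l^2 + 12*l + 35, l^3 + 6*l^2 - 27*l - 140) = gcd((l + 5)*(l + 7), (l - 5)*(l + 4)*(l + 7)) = l + 7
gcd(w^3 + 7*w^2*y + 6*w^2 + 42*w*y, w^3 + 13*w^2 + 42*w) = w^2 + 6*w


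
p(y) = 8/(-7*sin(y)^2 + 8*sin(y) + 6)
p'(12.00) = -1104.20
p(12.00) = -25.98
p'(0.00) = -1.78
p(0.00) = 1.33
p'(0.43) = -0.24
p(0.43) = 0.99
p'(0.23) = -0.67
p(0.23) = 1.07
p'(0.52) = -0.11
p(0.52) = 0.97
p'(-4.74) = 0.03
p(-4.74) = 1.14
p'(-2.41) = 16.95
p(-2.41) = -3.24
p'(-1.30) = -0.68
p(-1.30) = -0.97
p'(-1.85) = 0.71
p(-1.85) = -0.98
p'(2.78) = 0.36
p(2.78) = 1.01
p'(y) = 8*(14*sin(y)*cos(y) - 8*cos(y))/(-7*sin(y)^2 + 8*sin(y) + 6)^2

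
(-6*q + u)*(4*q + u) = -24*q^2 - 2*q*u + u^2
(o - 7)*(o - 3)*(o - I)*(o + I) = o^4 - 10*o^3 + 22*o^2 - 10*o + 21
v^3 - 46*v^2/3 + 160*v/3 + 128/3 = (v - 8)^2*(v + 2/3)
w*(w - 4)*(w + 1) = w^3 - 3*w^2 - 4*w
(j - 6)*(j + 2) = j^2 - 4*j - 12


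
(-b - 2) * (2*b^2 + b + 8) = -2*b^3 - 5*b^2 - 10*b - 16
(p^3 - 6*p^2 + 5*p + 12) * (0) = 0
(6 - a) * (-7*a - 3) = 7*a^2 - 39*a - 18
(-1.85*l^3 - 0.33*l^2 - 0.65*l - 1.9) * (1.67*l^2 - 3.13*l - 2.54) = -3.0895*l^5 + 5.2394*l^4 + 4.6464*l^3 - 0.3003*l^2 + 7.598*l + 4.826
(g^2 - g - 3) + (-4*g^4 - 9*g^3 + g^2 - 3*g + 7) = -4*g^4 - 9*g^3 + 2*g^2 - 4*g + 4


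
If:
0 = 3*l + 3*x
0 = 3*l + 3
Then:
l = -1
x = 1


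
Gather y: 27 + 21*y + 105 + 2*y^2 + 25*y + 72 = 2*y^2 + 46*y + 204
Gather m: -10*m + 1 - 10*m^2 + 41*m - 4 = -10*m^2 + 31*m - 3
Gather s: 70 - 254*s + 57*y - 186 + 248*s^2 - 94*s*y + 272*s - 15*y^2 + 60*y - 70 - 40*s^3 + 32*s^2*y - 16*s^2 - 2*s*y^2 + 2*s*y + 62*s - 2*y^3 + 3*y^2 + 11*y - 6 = -40*s^3 + s^2*(32*y + 232) + s*(-2*y^2 - 92*y + 80) - 2*y^3 - 12*y^2 + 128*y - 192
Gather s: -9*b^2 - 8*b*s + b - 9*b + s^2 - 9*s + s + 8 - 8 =-9*b^2 - 8*b + s^2 + s*(-8*b - 8)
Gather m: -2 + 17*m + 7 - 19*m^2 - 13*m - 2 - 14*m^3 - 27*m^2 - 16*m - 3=-14*m^3 - 46*m^2 - 12*m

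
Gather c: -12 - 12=-24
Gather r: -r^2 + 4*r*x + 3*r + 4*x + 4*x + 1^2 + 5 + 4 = -r^2 + r*(4*x + 3) + 8*x + 10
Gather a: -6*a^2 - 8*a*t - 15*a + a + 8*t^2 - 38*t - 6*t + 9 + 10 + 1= -6*a^2 + a*(-8*t - 14) + 8*t^2 - 44*t + 20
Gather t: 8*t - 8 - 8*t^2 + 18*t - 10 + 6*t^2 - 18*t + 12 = -2*t^2 + 8*t - 6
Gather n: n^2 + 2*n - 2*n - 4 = n^2 - 4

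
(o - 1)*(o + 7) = o^2 + 6*o - 7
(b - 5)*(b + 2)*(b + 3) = b^3 - 19*b - 30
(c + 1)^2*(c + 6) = c^3 + 8*c^2 + 13*c + 6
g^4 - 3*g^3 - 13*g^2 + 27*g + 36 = (g - 4)*(g - 3)*(g + 1)*(g + 3)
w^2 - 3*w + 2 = (w - 2)*(w - 1)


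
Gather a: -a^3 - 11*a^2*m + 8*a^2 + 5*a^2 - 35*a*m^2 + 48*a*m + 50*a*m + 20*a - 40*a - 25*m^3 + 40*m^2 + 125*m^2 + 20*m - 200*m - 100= -a^3 + a^2*(13 - 11*m) + a*(-35*m^2 + 98*m - 20) - 25*m^3 + 165*m^2 - 180*m - 100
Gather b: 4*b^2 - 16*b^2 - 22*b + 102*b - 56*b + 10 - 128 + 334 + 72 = -12*b^2 + 24*b + 288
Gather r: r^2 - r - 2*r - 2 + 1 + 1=r^2 - 3*r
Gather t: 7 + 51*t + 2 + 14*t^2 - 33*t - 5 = 14*t^2 + 18*t + 4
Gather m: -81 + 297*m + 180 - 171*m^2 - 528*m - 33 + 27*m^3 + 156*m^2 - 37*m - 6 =27*m^3 - 15*m^2 - 268*m + 60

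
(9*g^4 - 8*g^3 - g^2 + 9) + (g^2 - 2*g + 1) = 9*g^4 - 8*g^3 - 2*g + 10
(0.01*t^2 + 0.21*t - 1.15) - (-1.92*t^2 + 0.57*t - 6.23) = 1.93*t^2 - 0.36*t + 5.08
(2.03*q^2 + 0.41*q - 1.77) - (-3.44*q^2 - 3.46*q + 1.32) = 5.47*q^2 + 3.87*q - 3.09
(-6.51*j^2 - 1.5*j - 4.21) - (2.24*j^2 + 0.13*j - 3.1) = -8.75*j^2 - 1.63*j - 1.11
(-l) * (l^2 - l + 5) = -l^3 + l^2 - 5*l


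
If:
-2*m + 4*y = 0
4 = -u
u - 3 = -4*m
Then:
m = 7/4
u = -4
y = 7/8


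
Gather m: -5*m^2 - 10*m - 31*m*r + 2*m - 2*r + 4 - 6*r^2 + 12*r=-5*m^2 + m*(-31*r - 8) - 6*r^2 + 10*r + 4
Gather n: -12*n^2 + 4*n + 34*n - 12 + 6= -12*n^2 + 38*n - 6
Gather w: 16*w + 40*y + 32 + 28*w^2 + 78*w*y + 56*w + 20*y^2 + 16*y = 28*w^2 + w*(78*y + 72) + 20*y^2 + 56*y + 32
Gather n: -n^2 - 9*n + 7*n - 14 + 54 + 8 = -n^2 - 2*n + 48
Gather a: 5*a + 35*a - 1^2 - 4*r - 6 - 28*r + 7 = 40*a - 32*r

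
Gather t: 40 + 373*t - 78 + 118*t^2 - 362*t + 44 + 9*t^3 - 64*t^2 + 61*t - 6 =9*t^3 + 54*t^2 + 72*t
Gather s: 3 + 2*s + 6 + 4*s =6*s + 9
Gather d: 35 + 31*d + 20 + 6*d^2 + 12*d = 6*d^2 + 43*d + 55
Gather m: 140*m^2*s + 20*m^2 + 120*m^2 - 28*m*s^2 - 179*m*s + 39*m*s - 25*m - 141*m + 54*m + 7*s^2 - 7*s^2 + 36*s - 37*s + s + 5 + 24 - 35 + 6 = m^2*(140*s + 140) + m*(-28*s^2 - 140*s - 112)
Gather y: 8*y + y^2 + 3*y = y^2 + 11*y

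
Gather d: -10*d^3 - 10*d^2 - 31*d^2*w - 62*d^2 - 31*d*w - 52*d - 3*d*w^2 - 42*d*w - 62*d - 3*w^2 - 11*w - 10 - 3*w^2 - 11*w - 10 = -10*d^3 + d^2*(-31*w - 72) + d*(-3*w^2 - 73*w - 114) - 6*w^2 - 22*w - 20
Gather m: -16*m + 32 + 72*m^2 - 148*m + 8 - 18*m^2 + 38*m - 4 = 54*m^2 - 126*m + 36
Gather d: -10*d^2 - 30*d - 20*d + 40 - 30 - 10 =-10*d^2 - 50*d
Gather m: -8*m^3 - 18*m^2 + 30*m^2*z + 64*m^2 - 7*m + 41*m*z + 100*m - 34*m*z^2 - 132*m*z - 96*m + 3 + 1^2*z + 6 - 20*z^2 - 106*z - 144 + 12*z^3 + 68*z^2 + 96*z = -8*m^3 + m^2*(30*z + 46) + m*(-34*z^2 - 91*z - 3) + 12*z^3 + 48*z^2 - 9*z - 135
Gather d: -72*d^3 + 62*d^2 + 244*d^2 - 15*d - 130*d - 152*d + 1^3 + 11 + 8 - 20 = -72*d^3 + 306*d^2 - 297*d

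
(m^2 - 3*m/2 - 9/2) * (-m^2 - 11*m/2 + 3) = -m^4 - 4*m^3 + 63*m^2/4 + 81*m/4 - 27/2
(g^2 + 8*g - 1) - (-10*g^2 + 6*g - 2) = 11*g^2 + 2*g + 1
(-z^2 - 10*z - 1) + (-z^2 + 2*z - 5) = -2*z^2 - 8*z - 6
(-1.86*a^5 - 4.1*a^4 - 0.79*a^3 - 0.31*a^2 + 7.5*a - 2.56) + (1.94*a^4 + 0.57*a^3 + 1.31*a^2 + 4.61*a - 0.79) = -1.86*a^5 - 2.16*a^4 - 0.22*a^3 + 1.0*a^2 + 12.11*a - 3.35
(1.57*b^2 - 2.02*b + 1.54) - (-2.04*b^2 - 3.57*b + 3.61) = 3.61*b^2 + 1.55*b - 2.07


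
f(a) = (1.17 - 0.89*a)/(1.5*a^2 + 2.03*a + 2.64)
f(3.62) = -0.07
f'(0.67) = -0.30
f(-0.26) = 0.63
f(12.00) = -0.04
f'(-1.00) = 0.03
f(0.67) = 0.12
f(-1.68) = 0.77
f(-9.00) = 0.09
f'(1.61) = -0.07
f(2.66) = -0.06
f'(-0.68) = -0.45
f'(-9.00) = 0.01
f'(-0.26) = -0.76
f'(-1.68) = 0.41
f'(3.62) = 0.00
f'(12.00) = 0.00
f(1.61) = -0.03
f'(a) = (1.17 - 0.89*a)*(-3.0*a - 2.03)/(1.5*a^2 + 2.03*a + 2.64)^2 - 0.89/(1.5*a^2 + 2.03*a + 2.64) = (1.335*a^2 - 3.51*a - 4.7247)/(2.25*a^4 + 6.09*a^3 + 12.0409*a^2 + 10.7184*a + 6.9696)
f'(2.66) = -0.01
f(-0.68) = 0.91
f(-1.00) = 0.98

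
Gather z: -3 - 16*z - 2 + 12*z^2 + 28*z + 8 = 12*z^2 + 12*z + 3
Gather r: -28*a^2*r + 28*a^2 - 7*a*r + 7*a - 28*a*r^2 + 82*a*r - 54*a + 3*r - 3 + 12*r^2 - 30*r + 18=28*a^2 - 47*a + r^2*(12 - 28*a) + r*(-28*a^2 + 75*a - 27) + 15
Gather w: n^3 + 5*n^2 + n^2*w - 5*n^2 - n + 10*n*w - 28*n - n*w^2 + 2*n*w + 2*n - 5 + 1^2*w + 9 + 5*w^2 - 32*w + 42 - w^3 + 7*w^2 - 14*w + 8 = n^3 - 27*n - w^3 + w^2*(12 - n) + w*(n^2 + 12*n - 45) + 54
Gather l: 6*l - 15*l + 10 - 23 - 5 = -9*l - 18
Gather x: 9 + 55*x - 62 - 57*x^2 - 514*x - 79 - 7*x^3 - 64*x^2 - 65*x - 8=-7*x^3 - 121*x^2 - 524*x - 140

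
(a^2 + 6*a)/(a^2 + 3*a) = (a + 6)/(a + 3)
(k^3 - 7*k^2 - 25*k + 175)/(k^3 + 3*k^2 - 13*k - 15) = (k^2 - 12*k + 35)/(k^2 - 2*k - 3)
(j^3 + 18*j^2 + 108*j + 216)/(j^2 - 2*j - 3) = (j^3 + 18*j^2 + 108*j + 216)/(j^2 - 2*j - 3)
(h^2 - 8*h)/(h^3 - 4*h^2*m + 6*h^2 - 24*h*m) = (h - 8)/(h^2 - 4*h*m + 6*h - 24*m)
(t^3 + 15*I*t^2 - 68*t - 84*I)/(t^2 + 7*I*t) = t + 8*I - 12/t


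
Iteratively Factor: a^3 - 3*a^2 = (a)*(a^2 - 3*a) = a*(a - 3)*(a)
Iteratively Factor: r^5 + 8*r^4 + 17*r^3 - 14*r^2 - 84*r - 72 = (r + 2)*(r^4 + 6*r^3 + 5*r^2 - 24*r - 36) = (r + 2)*(r + 3)*(r^3 + 3*r^2 - 4*r - 12) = (r + 2)*(r + 3)^2*(r^2 - 4) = (r + 2)^2*(r + 3)^2*(r - 2)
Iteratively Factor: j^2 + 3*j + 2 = (j + 1)*(j + 2)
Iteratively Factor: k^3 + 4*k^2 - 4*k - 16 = (k - 2)*(k^2 + 6*k + 8) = (k - 2)*(k + 4)*(k + 2)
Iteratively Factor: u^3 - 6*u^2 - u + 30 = (u - 5)*(u^2 - u - 6) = (u - 5)*(u - 3)*(u + 2)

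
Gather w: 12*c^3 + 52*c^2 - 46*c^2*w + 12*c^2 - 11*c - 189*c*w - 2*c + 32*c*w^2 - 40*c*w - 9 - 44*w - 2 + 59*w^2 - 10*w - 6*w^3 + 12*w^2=12*c^3 + 64*c^2 - 13*c - 6*w^3 + w^2*(32*c + 71) + w*(-46*c^2 - 229*c - 54) - 11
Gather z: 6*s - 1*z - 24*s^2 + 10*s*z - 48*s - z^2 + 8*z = -24*s^2 - 42*s - z^2 + z*(10*s + 7)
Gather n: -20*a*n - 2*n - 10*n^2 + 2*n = -20*a*n - 10*n^2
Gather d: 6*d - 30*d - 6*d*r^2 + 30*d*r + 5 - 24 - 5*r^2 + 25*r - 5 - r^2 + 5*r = d*(-6*r^2 + 30*r - 24) - 6*r^2 + 30*r - 24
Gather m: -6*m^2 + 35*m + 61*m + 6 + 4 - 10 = -6*m^2 + 96*m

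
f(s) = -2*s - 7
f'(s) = -2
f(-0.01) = -6.98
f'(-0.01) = -2.00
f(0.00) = -7.00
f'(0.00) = -2.00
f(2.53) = -12.06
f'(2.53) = -2.00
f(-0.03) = -6.94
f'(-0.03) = -2.00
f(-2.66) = -1.68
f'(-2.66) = -2.00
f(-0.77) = -5.46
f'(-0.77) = -2.00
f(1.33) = -9.66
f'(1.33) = -2.00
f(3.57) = -14.14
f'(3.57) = -2.00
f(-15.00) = 23.00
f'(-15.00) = -2.00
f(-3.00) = -1.00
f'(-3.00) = -2.00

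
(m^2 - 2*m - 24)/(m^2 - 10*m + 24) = (m + 4)/(m - 4)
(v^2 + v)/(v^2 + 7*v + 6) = v/(v + 6)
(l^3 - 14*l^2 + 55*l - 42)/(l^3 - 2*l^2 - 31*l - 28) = (l^2 - 7*l + 6)/(l^2 + 5*l + 4)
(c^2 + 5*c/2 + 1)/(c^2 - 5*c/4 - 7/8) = 4*(c + 2)/(4*c - 7)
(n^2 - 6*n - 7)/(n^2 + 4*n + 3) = (n - 7)/(n + 3)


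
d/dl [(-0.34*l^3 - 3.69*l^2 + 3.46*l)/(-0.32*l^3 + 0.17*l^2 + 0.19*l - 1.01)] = (-1.2386*l^4 + 2.0852*l^3 - 0.2591*l^2 + 7.4538*l - 3.4946)/(0.1024*l^6 - 0.1088*l^5 - 0.0927*l^4 + 0.711*l^3 - 0.3073*l^2 - 0.3838*l + 1.0201)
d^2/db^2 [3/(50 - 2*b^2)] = 3*(-3*b^2 - 25)/(b^2 - 25)^3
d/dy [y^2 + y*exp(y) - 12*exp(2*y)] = y*exp(y) + 2*y - 24*exp(2*y) + exp(y)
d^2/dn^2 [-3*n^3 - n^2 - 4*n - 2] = -18*n - 2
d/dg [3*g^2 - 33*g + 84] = 6*g - 33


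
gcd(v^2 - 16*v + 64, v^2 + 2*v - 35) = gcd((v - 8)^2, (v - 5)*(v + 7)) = 1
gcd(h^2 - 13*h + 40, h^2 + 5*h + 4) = 1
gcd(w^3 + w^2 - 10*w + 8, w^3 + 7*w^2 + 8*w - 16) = w^2 + 3*w - 4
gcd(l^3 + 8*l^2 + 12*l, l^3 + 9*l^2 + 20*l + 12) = l^2 + 8*l + 12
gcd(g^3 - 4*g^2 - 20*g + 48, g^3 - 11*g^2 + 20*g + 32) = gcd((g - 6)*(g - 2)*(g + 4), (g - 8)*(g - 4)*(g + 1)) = 1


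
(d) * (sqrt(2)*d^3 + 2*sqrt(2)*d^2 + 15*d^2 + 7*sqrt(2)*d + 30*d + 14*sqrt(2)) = sqrt(2)*d^4 + 2*sqrt(2)*d^3 + 15*d^3 + 7*sqrt(2)*d^2 + 30*d^2 + 14*sqrt(2)*d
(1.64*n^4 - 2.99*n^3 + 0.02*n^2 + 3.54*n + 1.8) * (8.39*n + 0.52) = 13.7596*n^5 - 24.2333*n^4 - 1.387*n^3 + 29.711*n^2 + 16.9428*n + 0.936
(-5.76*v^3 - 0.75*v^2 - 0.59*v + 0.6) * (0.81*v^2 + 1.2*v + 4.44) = -4.6656*v^5 - 7.5195*v^4 - 26.9523*v^3 - 3.552*v^2 - 1.8996*v + 2.664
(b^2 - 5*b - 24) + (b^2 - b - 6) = 2*b^2 - 6*b - 30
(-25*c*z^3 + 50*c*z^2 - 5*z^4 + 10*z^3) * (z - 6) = -25*c*z^4 + 200*c*z^3 - 300*c*z^2 - 5*z^5 + 40*z^4 - 60*z^3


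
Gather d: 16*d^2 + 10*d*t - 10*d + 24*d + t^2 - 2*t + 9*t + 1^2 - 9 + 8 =16*d^2 + d*(10*t + 14) + t^2 + 7*t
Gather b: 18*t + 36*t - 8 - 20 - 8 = 54*t - 36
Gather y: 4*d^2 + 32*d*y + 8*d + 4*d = 4*d^2 + 32*d*y + 12*d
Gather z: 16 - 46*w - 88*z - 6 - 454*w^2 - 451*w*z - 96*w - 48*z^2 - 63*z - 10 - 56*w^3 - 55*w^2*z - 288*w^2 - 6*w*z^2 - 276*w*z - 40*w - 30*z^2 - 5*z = -56*w^3 - 742*w^2 - 182*w + z^2*(-6*w - 78) + z*(-55*w^2 - 727*w - 156)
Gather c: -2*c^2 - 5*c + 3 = -2*c^2 - 5*c + 3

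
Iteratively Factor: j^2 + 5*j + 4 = (j + 4)*(j + 1)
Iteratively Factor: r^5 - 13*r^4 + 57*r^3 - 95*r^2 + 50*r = (r - 2)*(r^4 - 11*r^3 + 35*r^2 - 25*r) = (r - 2)*(r - 1)*(r^3 - 10*r^2 + 25*r) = (r - 5)*(r - 2)*(r - 1)*(r^2 - 5*r) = r*(r - 5)*(r - 2)*(r - 1)*(r - 5)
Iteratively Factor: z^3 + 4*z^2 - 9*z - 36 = (z - 3)*(z^2 + 7*z + 12) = (z - 3)*(z + 4)*(z + 3)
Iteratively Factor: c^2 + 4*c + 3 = (c + 1)*(c + 3)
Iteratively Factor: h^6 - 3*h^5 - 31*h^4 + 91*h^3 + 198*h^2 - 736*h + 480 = (h - 1)*(h^5 - 2*h^4 - 33*h^3 + 58*h^2 + 256*h - 480) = (h - 5)*(h - 1)*(h^4 + 3*h^3 - 18*h^2 - 32*h + 96) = (h - 5)*(h - 1)*(h + 4)*(h^3 - h^2 - 14*h + 24) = (h - 5)*(h - 1)*(h + 4)^2*(h^2 - 5*h + 6) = (h - 5)*(h - 3)*(h - 1)*(h + 4)^2*(h - 2)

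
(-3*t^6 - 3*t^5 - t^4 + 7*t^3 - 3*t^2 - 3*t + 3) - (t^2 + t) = -3*t^6 - 3*t^5 - t^4 + 7*t^3 - 4*t^2 - 4*t + 3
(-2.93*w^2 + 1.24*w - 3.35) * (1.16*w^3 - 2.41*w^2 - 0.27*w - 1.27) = -3.3988*w^5 + 8.4997*w^4 - 6.0833*w^3 + 11.4598*w^2 - 0.6703*w + 4.2545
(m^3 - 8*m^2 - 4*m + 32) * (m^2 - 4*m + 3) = m^5 - 12*m^4 + 31*m^3 + 24*m^2 - 140*m + 96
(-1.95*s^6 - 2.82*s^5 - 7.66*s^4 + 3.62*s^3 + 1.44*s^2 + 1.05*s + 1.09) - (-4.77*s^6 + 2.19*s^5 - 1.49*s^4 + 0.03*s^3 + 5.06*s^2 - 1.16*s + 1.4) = 2.82*s^6 - 5.01*s^5 - 6.17*s^4 + 3.59*s^3 - 3.62*s^2 + 2.21*s - 0.31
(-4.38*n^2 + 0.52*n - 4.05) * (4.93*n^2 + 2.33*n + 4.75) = -21.5934*n^4 - 7.6418*n^3 - 39.5599*n^2 - 6.9665*n - 19.2375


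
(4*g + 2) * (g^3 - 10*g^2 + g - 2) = 4*g^4 - 38*g^3 - 16*g^2 - 6*g - 4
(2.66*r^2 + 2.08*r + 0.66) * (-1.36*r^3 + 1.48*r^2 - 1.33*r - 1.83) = -3.6176*r^5 + 1.108*r^4 - 1.357*r^3 - 6.6574*r^2 - 4.6842*r - 1.2078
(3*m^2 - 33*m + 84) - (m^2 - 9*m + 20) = 2*m^2 - 24*m + 64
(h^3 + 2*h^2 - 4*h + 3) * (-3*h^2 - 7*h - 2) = -3*h^5 - 13*h^4 - 4*h^3 + 15*h^2 - 13*h - 6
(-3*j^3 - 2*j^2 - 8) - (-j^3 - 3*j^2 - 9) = -2*j^3 + j^2 + 1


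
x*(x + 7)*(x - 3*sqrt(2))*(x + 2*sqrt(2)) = x^4 - sqrt(2)*x^3 + 7*x^3 - 12*x^2 - 7*sqrt(2)*x^2 - 84*x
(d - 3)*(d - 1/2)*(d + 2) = d^3 - 3*d^2/2 - 11*d/2 + 3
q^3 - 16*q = q*(q - 4)*(q + 4)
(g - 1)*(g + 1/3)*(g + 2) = g^3 + 4*g^2/3 - 5*g/3 - 2/3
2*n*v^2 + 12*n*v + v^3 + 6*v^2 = v*(2*n + v)*(v + 6)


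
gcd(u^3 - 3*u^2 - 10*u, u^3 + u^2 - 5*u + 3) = 1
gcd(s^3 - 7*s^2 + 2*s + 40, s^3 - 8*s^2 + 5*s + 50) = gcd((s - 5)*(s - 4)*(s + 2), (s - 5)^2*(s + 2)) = s^2 - 3*s - 10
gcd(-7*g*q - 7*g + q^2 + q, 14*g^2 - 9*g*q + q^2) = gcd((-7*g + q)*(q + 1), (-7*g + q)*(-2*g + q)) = -7*g + q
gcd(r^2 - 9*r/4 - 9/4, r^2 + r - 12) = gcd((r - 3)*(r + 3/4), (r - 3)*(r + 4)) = r - 3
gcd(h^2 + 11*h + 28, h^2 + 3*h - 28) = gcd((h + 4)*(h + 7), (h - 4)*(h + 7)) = h + 7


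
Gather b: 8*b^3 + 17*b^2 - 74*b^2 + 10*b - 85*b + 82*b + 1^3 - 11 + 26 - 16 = 8*b^3 - 57*b^2 + 7*b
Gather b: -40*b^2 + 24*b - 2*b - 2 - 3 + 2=-40*b^2 + 22*b - 3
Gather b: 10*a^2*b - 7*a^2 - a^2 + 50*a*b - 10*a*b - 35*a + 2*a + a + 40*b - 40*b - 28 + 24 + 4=-8*a^2 - 32*a + b*(10*a^2 + 40*a)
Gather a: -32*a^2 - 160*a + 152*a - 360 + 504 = -32*a^2 - 8*a + 144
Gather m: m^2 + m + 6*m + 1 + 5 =m^2 + 7*m + 6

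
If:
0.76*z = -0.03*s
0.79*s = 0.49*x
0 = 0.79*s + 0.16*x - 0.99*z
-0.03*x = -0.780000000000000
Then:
No Solution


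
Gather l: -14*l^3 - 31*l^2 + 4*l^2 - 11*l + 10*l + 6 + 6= -14*l^3 - 27*l^2 - l + 12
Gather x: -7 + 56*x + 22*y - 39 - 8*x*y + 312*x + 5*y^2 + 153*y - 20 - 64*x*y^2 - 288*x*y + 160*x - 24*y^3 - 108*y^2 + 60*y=x*(-64*y^2 - 296*y + 528) - 24*y^3 - 103*y^2 + 235*y - 66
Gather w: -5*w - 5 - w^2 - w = -w^2 - 6*w - 5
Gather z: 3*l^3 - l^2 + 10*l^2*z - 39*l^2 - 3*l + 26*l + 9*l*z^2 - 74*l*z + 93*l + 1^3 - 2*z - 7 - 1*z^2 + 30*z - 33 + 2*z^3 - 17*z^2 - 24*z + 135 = 3*l^3 - 40*l^2 + 116*l + 2*z^3 + z^2*(9*l - 18) + z*(10*l^2 - 74*l + 4) + 96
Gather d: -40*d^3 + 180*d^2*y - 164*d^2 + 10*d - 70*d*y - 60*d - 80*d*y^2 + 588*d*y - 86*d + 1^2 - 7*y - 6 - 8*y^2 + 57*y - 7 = -40*d^3 + d^2*(180*y - 164) + d*(-80*y^2 + 518*y - 136) - 8*y^2 + 50*y - 12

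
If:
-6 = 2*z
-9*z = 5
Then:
No Solution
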